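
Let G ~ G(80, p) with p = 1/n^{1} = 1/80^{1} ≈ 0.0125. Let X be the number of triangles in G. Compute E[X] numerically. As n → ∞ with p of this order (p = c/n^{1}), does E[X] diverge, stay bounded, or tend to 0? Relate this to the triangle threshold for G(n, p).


Number of potential triangles: C(80, 3) = 82160.
Each occurs with probability p³ ≈ (0.0125)³ ≈ 1.95313e-06.
By linearity: E[X] = C(80, 3)·p³ ≈ 82160 · 1.95313e-06 ≈ 0.160.
Here α = 1, so p = 1/n is exactly at the triangle threshold p ~ 1/n. Asymptotically E[X] → c³/6 = 1³/6 = 1/6 ≈ 0.167, a bounded constant. In this regime the triangle count is asymptotically Poisson(c³/6).

E[X] ≈ 0.160; in regime p = Θ(1/n^{1}) E[X] stays bounded (at the triangle threshold p ~ 1/n).


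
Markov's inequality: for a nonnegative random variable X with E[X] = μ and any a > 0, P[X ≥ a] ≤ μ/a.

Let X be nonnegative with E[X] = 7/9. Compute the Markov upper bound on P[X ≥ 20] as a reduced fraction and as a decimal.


μ = E[X] = 7/9, a = 20.
Markov: P[X ≥ 20] ≤ μ/a = (7/9)/20 = 7/180.
Numerically: ≈ 0.0389.
(Since a = 20 > μ = 0.7778, the bound 7/180 is < 1 and informative.)

P[X ≥ 20] ≤ 7/180 ≈ 0.0389.


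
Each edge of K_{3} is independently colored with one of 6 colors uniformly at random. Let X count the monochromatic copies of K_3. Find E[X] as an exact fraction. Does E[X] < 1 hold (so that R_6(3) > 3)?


E[X] = C(3, 3) · 6^{1 − 3} = 1 · 6^{−2} = 1/36.
As a reduced fraction: E[X] = 1/36 ≈ 0.028.
Is E[X] < 1? YES.
Since E[X] < 1, there exists a 6-coloring of K_{3} with no monochromatic K_3; hence R_6(3) > 3.

E[X] = 1/36 ≈ 0.028; E[X] < 1, so R_6(3) > 3.


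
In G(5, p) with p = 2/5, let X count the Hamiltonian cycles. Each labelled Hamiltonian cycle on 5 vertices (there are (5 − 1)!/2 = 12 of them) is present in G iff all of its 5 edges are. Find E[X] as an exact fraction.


K_5 has (5 − 1)!/2 = 12 labelled Hamiltonian cycles.
For each such Hamiltonian cycle H, let X_H = 1 if all 5 edges of H are present in G. Then P[X_H = 1] = p^{5} = (2/5)^{5} = 32/3125.
By linearity of expectation: E[X] = Σ_H E[X_H] = 12 · p^{5} = 12 · 32/3125 = 384/3125.
Numerically: E[X] ≈ 0.12288.

E[X] = 12 · (2/5)^{5} = 384/3125 ≈ 0.12288.


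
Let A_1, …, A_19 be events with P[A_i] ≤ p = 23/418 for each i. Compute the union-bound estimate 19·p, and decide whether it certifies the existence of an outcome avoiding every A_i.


Union bound: P[∪_{i=1}^{19} A_i] ≤ Σ_i P[A_i] ≤ 19·p = 19·(23/418) = 23/22.
Numerically: 23/22 ≈ 1.0455.
Is 23/22 < 1? NO.
Since the bound 23/22 is ≥ 1, the union bound is uninformative here; it does NOT by itself certify existence.

19·p = 23/22 ≈ 1.0455; existence NOT certified by the union bound.


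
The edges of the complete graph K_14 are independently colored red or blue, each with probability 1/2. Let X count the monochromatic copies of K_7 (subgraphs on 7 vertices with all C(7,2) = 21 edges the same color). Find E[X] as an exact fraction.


Let X = Σ_S X_S over the C(14, 7) = 3432 subsets S of size 7, where X_S = 1 if the K_7 on S is monochromatic.
For a fixed S, the K_7 on S has C(7, 2) = 21 edges. P[all 21 edges red] = (1/2)^21, and likewise for blue, so P[monochromatic] = 2·(1/2)^21 = 2^{1 − 21} = 1/1048576.
By linearity of expectation: E[X] = C(14, 7) · 2^{1 − 21} = 3432 · 1/1048576 = 429/131072.
Numerically: E[X] ≈ 0.003273.

E[X] = C(14,7)·2^(1−C(7,2)) = 429/131072 ≈ 0.003273.


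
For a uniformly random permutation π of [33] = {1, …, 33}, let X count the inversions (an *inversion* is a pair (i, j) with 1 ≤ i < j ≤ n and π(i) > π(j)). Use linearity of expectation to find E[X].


Write X = Σ X_I over the C(33, 2) = 528 pairs i < j, with X_I the indicator of one inversion.
There are 528 indicators.
For each fixed pair i < j, the values π(i) and π(j) are two distinct elements of {1, …, 33} in uniformly random order; by symmetry P[π(i) > π(j)] = 1/2.
By linearity: E[X] = 528 · (1/2) = C(33, 2) · (1/2) = 528/2 = 264 ≈ 264.000.

E[X] = 264 = 264.000.


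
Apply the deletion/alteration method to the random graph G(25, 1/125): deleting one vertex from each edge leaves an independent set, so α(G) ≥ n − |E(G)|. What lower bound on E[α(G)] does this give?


E[|E(G)|] = C(25, 2)·p = 300 · (1/125) = 12/5.
E[α(G)] ≥ n − E[|E(G)|] = 25 − 12/5 = 113/5.
Numerically: ≈ 22.6000.
(This is only a lower bound; the true E[α(G)] may be larger.)

E[α(G)] ≥ 113/5 ≈ 22.6000.


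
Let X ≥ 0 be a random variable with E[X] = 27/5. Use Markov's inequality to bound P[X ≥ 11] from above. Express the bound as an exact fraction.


μ = E[X] = 27/5, a = 11.
Markov: P[X ≥ 11] ≤ μ/a = (27/5)/11 = 27/55.
Numerically: ≈ 0.4909.
(Since a = 11 > μ = 5.4000, the bound 27/55 is < 1 and informative.)

P[X ≥ 11] ≤ 27/55 ≈ 0.4909.


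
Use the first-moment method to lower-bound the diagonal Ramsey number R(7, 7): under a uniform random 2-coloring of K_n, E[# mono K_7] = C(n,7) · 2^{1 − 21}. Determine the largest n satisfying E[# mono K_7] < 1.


We need C(n, 7) · 2^{1 − 21} < 1, i.e. C(n, 7) < 2^{21 − 1} = 1048576.
Check values of n near the boundary:
  n = 26: C(26, 7) = 657800; 657800 < 1048576? YES
  n = 27: C(27, 7) = 888030; 888030 < 1048576? YES
  n = 28: C(28, 7) = 1184040; 1184040 < 1048576? NO
The largest n with C(n, 7) < 1048576 is n = 27 (where E[X] = 444015/524288 ≈ 0.8468914). Hence R(7, 7) > 27, i.e. R(7, 7) ≥ 28.

Largest n = 27; hence R(7, 7) > 27.


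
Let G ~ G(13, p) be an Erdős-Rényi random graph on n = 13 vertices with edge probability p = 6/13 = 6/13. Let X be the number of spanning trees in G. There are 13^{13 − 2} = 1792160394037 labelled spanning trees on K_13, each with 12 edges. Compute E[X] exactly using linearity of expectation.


K_13 has 13^{13 − 2} = 1792160394037 labelled spanning trees.
For each such spanning tree H, let X_H = 1 if all 12 edges of H are present in G. Then P[X_H = 1] = p^{12} = (6/13)^{12} = 2176782336/23298085122481.
Summing the indicators: E[X] = Σ_H E[X_H] = 1792160394037 · p^{12} = 1792160394037 · 2176782336/23298085122481 = 2176782336/13.
Numerically: E[X] ≈ 1.67e+08.

E[X] = 1792160394037 · (6/13)^{12} = 2176782336/13 ≈ 1.67e+08.


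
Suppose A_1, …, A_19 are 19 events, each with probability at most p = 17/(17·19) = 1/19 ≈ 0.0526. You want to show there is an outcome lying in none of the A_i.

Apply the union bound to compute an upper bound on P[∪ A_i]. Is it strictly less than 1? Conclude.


Union bound: P[∪_{i=1}^{19} A_i] ≤ Σ_i P[A_i] ≤ 19·p = 19·(1/19) = 1.
Numerically: 1 ≈ 1.0000.
Is 1 < 1? NO.
Since the bound 1 is ≥ 1, the union bound is uninformative here; it does NOT by itself certify existence.

19·p = 1 ≈ 1.0000; existence NOT certified by the union bound.


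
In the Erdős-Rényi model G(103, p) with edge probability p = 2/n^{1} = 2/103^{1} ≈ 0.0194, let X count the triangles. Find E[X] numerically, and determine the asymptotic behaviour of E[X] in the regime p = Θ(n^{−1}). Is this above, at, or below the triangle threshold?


Number of potential triangles: C(103, 3) = 176851.
Each occurs with probability p³ ≈ (0.0194)³ ≈ 7.32113e-06.
By linearity: E[X] = C(103, 3)·p³ ≈ 176851 · 7.32113e-06 ≈ 1.295.
Here α = 1, so p = 2/n is exactly at the triangle threshold p ~ 1/n. Asymptotically E[X] → c³/6 = 2³/6 = 4/3 ≈ 1.333, a bounded constant. In this regime the triangle count is asymptotically Poisson(c³/6).

E[X] ≈ 1.295; in regime p = Θ(1/n^{1}) E[X] stays bounded (at the triangle threshold p ~ 1/n).


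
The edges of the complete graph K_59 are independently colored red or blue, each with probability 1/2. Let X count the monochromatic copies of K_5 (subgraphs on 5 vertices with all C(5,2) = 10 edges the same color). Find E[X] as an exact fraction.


Let X = Σ_S X_S over the C(59, 5) = 5006386 subsets S of size 5, where X_S = 1 if the K_5 on S is monochromatic.
For a fixed S, the K_5 on S has C(5, 2) = 10 edges. P[all 10 edges red] = (1/2)^10, and likewise for blue, so P[monochromatic] = 2·(1/2)^10 = 2^{1 − 10} = 1/512.
Summing: E[X] = C(59, 5) · 2^{1 − 10} = 5006386 · 1/512 = 2503193/256.
Numerically: E[X] ≈ 9778.098.

E[X] = C(59,5)·2^(1−C(5,2)) = 2503193/256 ≈ 9778.098.


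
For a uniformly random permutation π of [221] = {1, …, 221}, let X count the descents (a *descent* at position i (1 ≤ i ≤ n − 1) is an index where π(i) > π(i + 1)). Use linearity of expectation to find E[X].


Write X = Σ X_I over i = 1, …, 220, with X_I the indicator of one descent.
There are 220 indicators.
For each fixed i, the pair (π(i), π(i+1)) is a uniformly random ordered pair of distinct values from {1, …, 221}; by symmetry P[π(i) > π(i+1)] = 1/2.
By linearity: E[X] = 220 · (1/2) = (221 − 1) · (1/2) = 110 ≈ 110.000.

E[X] = 110 = 110.000.


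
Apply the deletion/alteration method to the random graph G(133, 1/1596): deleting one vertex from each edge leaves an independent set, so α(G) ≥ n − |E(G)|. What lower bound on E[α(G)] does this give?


E[|E(G)|] = C(133, 2)·p = 8778 · (1/1596) = 11/2.
E[α(G)] ≥ n − E[|E(G)|] = 133 − 11/2 = 255/2.
Numerically: ≈ 127.500000.
(This is only a lower bound; the true E[α(G)] may be larger.)

E[α(G)] ≥ 255/2 ≈ 127.500000.


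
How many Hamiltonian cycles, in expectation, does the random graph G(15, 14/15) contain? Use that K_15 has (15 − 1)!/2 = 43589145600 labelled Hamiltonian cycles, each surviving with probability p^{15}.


K_15 has (15 − 1)!/2 = 43589145600 labelled Hamiltonian cycles.
For each such Hamiltonian cycle H, let X_H = 1 if all 15 edges of H are present in G. Then P[X_H = 1] = p^{15} = (14/15)^{15} = 155568095557812224/437893890380859375.
Summing the indicators: E[X] = Σ_H E[X_H] = 43589145600 · p^{15} = 43589145600 · 155568095557812224/437893890380859375 = 1116227221067356419653632/72081298828125.
Numerically: E[X] ≈ 1.549e+10.

E[X] = 43589145600 · (14/15)^{15} = 1116227221067356419653632/72081298828125 ≈ 1.549e+10.


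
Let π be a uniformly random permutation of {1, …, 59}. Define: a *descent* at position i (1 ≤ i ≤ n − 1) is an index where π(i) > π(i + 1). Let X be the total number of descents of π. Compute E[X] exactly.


Write X = Σ X_I over i = 1, …, 58, with X_I the indicator of one descent.
There are 58 indicators.
For each fixed i, the pair (π(i), π(i+1)) is a uniformly random ordered pair of distinct values from {1, …, 59}; by symmetry P[π(i) > π(i+1)] = 1/2.
By linearity: E[X] = 58 · (1/2) = (59 − 1) · (1/2) = 29 ≈ 29.000.

E[X] = 29 = 29.000.


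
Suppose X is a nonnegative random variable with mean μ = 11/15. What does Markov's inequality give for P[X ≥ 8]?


μ = E[X] = 11/15, a = 8.
Markov: P[X ≥ 8] ≤ μ/a = (11/15)/8 = 11/120.
Numerically: ≈ 0.092.
(Since a = 8 > μ = 0.733, the bound 11/120 is < 1 and informative.)

P[X ≥ 8] ≤ 11/120 ≈ 0.092.


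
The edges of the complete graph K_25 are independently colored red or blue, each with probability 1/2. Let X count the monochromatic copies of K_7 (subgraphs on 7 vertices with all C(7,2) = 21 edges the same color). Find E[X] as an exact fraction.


Let X = Σ_S X_S over the C(25, 7) = 480700 subsets S of size 7, where X_S = 1 if the K_7 on S is monochromatic.
For a fixed S, the K_7 on S has C(7, 2) = 21 edges. P[all 21 edges red] = (1/2)^21, and likewise for blue, so P[monochromatic] = 2·(1/2)^21 = 2^{1 − 21} = 1/1048576.
By linearity of expectation: E[X] = C(25, 7) · 2^{1 − 21} = 480700 · 1/1048576 = 120175/262144.
Numerically: E[X] ≈ 0.4584.

E[X] = C(25,7)·2^(1−C(7,2)) = 120175/262144 ≈ 0.4584.


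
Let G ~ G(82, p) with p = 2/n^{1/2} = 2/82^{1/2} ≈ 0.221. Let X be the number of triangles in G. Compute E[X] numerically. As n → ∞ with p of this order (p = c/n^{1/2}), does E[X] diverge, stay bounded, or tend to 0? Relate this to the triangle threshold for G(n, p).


Number of potential triangles: C(82, 3) = 88560.
Each occurs with probability p³ ≈ (0.221)³ ≈ 1.07738e-02.
By linearity: E[X] = C(82, 3)·p³ ≈ 88560 · 1.07738e-02 ≈ 954.128.
Since α = 1/2 < 1, p = c/n^{1/2} ≫ 1/n is above the triangle threshold p ~ 1/n. Asymptotically E[X] ~ (c³/6)·n^{3(1−α)} = (2³/6)·n^{1.5} → ∞; triangles are abundant w.h.p.

E[X] ≈ 954.128; in regime p = Θ(1/n^{1/2}) E[X] diverges (above the triangle threshold p ~ 1/n).


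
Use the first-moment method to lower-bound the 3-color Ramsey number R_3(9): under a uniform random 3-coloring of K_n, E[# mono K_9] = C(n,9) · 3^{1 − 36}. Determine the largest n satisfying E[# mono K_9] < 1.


We need C(n, 9) · 3^{1 − 36} < 1, i.e. C(n, 9) < 3^{36 − 1} = 50031545098999707.
Check values of n near the boundary:
  n = 297: C(297, 9) = 43842345008337645; 43842345008337645 < 50031545098999707? YES
  n = 298: C(298, 9) = 45207677551849890; 45207677551849890 < 50031545098999707? YES
  n = 299: C(299, 9) = 46610674441390059; 46610674441390059 < 50031545098999707? YES
  n = 300: C(300, 9) = 48052241692154700; 48052241692154700 < 50031545098999707? YES
  n = 301: C(301, 9) = 49533303936090975; 49533303936090975 < 50031545098999707? YES
  n = 302: C(302, 9) = 51054804739588650; 51054804739588650 < 50031545098999707? NO
  n = 303: C(303, 9) = 52617706925494425; 52617706925494425 < 50031545098999707? NO
The largest n with C(n, 9) < 50031545098999707 is n = 301 (where E[X] = 16511101312030325/16677181699666569 ≈ 0.9900). Hence R_3(9) > 301, i.e. R_3(9) ≥ 302.

Largest n = 301; hence R_3(9) > 301.


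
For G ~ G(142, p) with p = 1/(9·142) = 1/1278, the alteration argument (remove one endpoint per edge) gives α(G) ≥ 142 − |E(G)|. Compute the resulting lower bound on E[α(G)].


E[|E(G)|] = C(142, 2)·p = 10011 · (1/1278) = 47/6.
E[α(G)] ≥ n − E[|E(G)|] = 142 − 47/6 = 805/6.
Numerically: ≈ 134.166667.
(This is only a lower bound; the true E[α(G)] may be larger.)

E[α(G)] ≥ 805/6 ≈ 134.166667.


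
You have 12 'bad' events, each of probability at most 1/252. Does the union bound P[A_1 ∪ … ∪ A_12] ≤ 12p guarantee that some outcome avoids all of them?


Union bound: P[∪_{i=1}^{12} A_i] ≤ Σ_i P[A_i] ≤ 12·p = 12·(1/252) = 1/21.
Numerically: 1/21 ≈ 0.0476.
Is 1/21 < 1? YES.
Since P[∪ A_i] ≤ 1/21 < 1, the complement has P[∩ A_i^c] ≥ 1 − 1/21 = 20/21 > 0, so some outcome avoids every A_i.

12·p = 1/21 ≈ 0.0476; existence CERTIFIED by the union bound.


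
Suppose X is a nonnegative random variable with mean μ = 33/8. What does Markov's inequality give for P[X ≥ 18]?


μ = E[X] = 33/8, a = 18.
Markov: P[X ≥ 18] ≤ μ/a = (33/8)/18 = 11/48.
Numerically: ≈ 0.229167.
(Since a = 18 > μ = 4.125000, the bound 11/48 is < 1 and informative.)

P[X ≥ 18] ≤ 11/48 ≈ 0.229167.


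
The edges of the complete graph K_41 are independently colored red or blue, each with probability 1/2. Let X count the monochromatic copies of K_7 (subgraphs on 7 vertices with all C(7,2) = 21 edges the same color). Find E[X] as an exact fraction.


Let X = Σ_S X_S over the C(41, 7) = 22481940 subsets S of size 7, where X_S = 1 if the K_7 on S is monochromatic.
For a fixed S, the K_7 on S has C(7, 2) = 21 edges. P[all 21 edges red] = (1/2)^21, and likewise for blue, so P[monochromatic] = 2·(1/2)^21 = 2^{1 − 21} = 1/1048576.
By linearity of expectation: E[X] = C(41, 7) · 2^{1 − 21} = 22481940 · 1/1048576 = 5620485/262144.
Numerically: E[X] ≈ 21.440449.

E[X] = C(41,7)·2^(1−C(7,2)) = 5620485/262144 ≈ 21.440449.


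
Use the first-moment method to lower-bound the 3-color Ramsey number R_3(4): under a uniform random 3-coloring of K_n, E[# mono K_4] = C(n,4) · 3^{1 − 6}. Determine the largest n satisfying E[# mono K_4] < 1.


We need C(n, 4) · 3^{1 − 6} < 1, i.e. C(n, 4) < 3^{6 − 1} = 243.
Check values of n near the boundary:
  n = 5: C(5, 4) = 5; 5 < 243? YES
  n = 6: C(6, 4) = 15; 15 < 243? YES
  n = 7: C(7, 4) = 35; 35 < 243? YES
  n = 8: C(8, 4) = 70; 70 < 243? YES
  n = 9: C(9, 4) = 126; 126 < 243? YES
  n = 10: C(10, 4) = 210; 210 < 243? YES
  n = 11: C(11, 4) = 330; 330 < 243? NO
  n = 12: C(12, 4) = 495; 495 < 243? NO
  n = 13: C(13, 4) = 715; 715 < 243? NO
The largest n with C(n, 4) < 243 is n = 10 (where E[X] = 70/81 ≈ 0.864198). Hence R_3(4) > 10, i.e. R_3(4) ≥ 11.

Largest n = 10; hence R_3(4) > 10.


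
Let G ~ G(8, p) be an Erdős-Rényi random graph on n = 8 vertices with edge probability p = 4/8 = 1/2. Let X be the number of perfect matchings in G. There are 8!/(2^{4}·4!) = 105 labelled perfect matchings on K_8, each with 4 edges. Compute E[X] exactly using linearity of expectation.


K_8 has 8!/(2^{4}·4!) = 105 labelled perfect matchings.
For each such perfect matching H, let X_H = 1 if all 4 edges of H are present in G. Then P[X_H = 1] = p^{4} = (1/2)^{4} = 1/16.
By linearity: E[X] = Σ_H E[X_H] = 105 · p^{4} = 105 · 1/16 = 105/16.
Numerically: E[X] ≈ 6.5625.

E[X] = 105 · (1/2)^{4} = 105/16 ≈ 6.5625.


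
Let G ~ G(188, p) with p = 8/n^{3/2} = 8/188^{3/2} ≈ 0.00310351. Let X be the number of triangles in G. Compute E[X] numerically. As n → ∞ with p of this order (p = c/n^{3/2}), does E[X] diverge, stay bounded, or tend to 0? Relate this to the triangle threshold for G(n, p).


Number of potential triangles: C(188, 3) = 1089836.
Each occurs with probability p³ ≈ (0.00310351)³ ≈ 2.98923211e-08.
By linearity: E[X] = C(188, 3)·p³ ≈ 1089836 · 2.98923211e-08 ≈ 0.032578.
Since α = 3/2 > 1, p = c/n^{3/2} = o(1/n) is below the triangle threshold p ~ 1/n. Asymptotically E[X] ~ (c³/6)·n^{3(1−α)} = (8³/6)·n^{-1.5} → 0, so by Markov's inequality G has no triangles w.h.p.

E[X] ≈ 0.032578; in regime p = Θ(1/n^{3/2}) E[X] tends to 0 (below the triangle threshold p ~ 1/n).


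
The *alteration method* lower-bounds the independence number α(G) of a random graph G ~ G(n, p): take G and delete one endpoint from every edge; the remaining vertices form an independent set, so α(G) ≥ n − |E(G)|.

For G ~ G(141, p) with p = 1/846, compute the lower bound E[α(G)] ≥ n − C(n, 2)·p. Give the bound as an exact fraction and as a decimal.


E[|E(G)|] = C(141, 2)·p = 9870 · (1/846) = 35/3.
E[α(G)] ≥ n − E[|E(G)|] = 141 − 35/3 = 388/3.
Numerically: ≈ 129.33333.
(This is only a lower bound; the true E[α(G)] may be larger.)

E[α(G)] ≥ 388/3 ≈ 129.33333.


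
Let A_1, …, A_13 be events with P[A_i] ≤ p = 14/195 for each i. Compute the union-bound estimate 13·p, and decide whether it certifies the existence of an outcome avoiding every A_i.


Union bound: P[∪_{i=1}^{13} A_i] ≤ Σ_i P[A_i] ≤ 13·p = 13·(14/195) = 14/15.
Numerically: 14/15 ≈ 0.933.
Is 14/15 < 1? YES.
Since P[∪ A_i] ≤ 14/15 < 1, the complement has P[∩ A_i^c] ≥ 1 − 14/15 = 1/15 > 0, so some outcome avoids every A_i.

13·p = 14/15 ≈ 0.933; existence CERTIFIED by the union bound.


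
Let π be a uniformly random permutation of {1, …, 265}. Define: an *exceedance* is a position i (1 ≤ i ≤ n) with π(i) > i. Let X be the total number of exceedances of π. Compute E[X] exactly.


Write X = Σ_{i=1}^{265} X_i, where X_i = 1_{π(i) > i}.
For each fixed i, π(i) is uniform over {1, …, 265} (marginal of a uniform permutation), so P[π(i) > i] = (n − i)/n. Summing: Σ_{i=1}^{265} (n − i)/n = (0 + 1 + … + 264)/265 = 265(265 − 1)/(2·265) = (265 − 1)/2.
Hence E[X] = Σ_{i=1}^{265} (265 − i)/265 = 132 ≈ 132.000.

E[X] = 132 = 132.000.


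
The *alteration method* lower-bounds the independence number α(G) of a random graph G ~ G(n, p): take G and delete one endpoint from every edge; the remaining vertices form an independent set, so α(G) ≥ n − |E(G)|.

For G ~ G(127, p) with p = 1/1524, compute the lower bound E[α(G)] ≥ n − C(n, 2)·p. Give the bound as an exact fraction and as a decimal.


E[|E(G)|] = C(127, 2)·p = 8001 · (1/1524) = 21/4.
E[α(G)] ≥ n − E[|E(G)|] = 127 − 21/4 = 487/4.
Numerically: ≈ 121.7500.
(This is only a lower bound; the true E[α(G)] may be larger.)

E[α(G)] ≥ 487/4 ≈ 121.7500.


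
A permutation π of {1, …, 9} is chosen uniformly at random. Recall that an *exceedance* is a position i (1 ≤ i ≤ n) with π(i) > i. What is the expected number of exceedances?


Write X = Σ_{i=1}^{9} X_i, where X_i = 1_{π(i) > i}.
For each fixed i, π(i) is uniform over {1, …, 9} (marginal of a uniform permutation), so P[π(i) > i] = (n − i)/n. Summing: Σ_{i=1}^{9} (n − i)/n = (0 + 1 + … + 8)/9 = 9(9 − 1)/(2·9) = (9 − 1)/2.
Hence E[X] = Σ_{i=1}^{9} (9 − i)/9 = 4 ≈ 4.00000.

E[X] = 4 = 4.00000.


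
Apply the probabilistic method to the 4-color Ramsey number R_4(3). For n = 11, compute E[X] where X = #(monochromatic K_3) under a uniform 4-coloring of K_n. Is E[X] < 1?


E[X] = C(11, 3) · 4^{1 − 3} = 165 · 4^{−2} = 165/16.
As a reduced fraction: E[X] = 165/16 ≈ 10.3125.
Is E[X] < 1? NO.
Since E[X] ≥ 1, the first-moment bound is inconclusive at n = 11; it does NOT by itself certify R_4(3) > 11.

E[X] = 165/16 ≈ 10.3125; E[X] ≥ 1; first-moment method inconclusive here.


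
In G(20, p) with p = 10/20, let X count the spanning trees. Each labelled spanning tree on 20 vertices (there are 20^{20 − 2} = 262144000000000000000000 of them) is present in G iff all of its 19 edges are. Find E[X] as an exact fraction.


K_20 has 20^{20 − 2} = 262144000000000000000000 labelled spanning trees.
For each such spanning tree H, let X_H = 1 if all 19 edges of H are present in G. Then P[X_H = 1] = p^{19} = (1/2)^{19} = 1/524288.
Summing the indicators: E[X] = Σ_H E[X_H] = 262144000000000000000000 · p^{19} = 262144000000000000000000 · 1/524288 = 500000000000000000.
Numerically: E[X] ≈ 5e+17.

E[X] = 262144000000000000000000 · (1/2)^{19} = 500000000000000000 ≈ 5e+17.


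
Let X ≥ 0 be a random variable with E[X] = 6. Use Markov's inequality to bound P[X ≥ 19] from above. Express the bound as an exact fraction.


μ = E[X] = 6, a = 19.
Markov: P[X ≥ 19] ≤ μ/a = (6)/19 = 6/19.
Numerically: ≈ 0.316.
(Since a = 19 > μ = 6.000, the bound 6/19 is < 1 and informative.)

P[X ≥ 19] ≤ 6/19 ≈ 0.316.


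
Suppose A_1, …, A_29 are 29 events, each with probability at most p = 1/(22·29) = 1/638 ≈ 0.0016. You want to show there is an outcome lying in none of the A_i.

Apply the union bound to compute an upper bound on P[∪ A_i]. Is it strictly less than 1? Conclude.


Union bound: P[∪_{i=1}^{29} A_i] ≤ Σ_i P[A_i] ≤ 29·p = 29·(1/638) = 1/22.
Numerically: 1/22 ≈ 0.0455.
Is 1/22 < 1? YES.
Since P[∪ A_i] ≤ 1/22 < 1, the complement has P[∩ A_i^c] ≥ 1 − 1/22 = 21/22 > 0, so some outcome avoids every A_i.

29·p = 1/22 ≈ 0.0455; existence CERTIFIED by the union bound.


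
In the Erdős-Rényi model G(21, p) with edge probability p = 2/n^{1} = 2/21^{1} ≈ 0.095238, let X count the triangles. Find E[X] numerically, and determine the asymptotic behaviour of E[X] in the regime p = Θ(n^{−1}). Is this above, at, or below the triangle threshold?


Number of potential triangles: C(21, 3) = 1330.
Each occurs with probability p³ ≈ (0.095238)³ ≈ 8.6383760e-04.
By linearity: E[X] = C(21, 3)·p³ ≈ 1330 · 8.6383760e-04 ≈ 1.14890.
Here α = 1, so p = 2/n is exactly at the triangle threshold p ~ 1/n. Asymptotically E[X] → c³/6 = 2³/6 = 4/3 ≈ 1.33333, a bounded constant. In this regime the triangle count is asymptotically Poisson(c³/6).

E[X] ≈ 1.14890; in regime p = Θ(1/n^{1}) E[X] stays bounded (at the triangle threshold p ~ 1/n).


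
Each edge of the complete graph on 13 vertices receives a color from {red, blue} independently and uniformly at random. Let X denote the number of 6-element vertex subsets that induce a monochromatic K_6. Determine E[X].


Let X = Σ_S X_S over the C(13, 6) = 1716 subsets S of size 6, where X_S = 1 if the K_6 on S is monochromatic.
For a fixed S, the K_6 on S has C(6, 2) = 15 edges. P[all 15 edges red] = (1/2)^15, and likewise for blue, so P[monochromatic] = 2·(1/2)^15 = 2^{1 − 15} = 1/16384.
By linearity: E[X] = C(13, 6) · 2^{1 − 15} = 1716 · 1/16384 = 429/4096.
Numerically: E[X] ≈ 0.105.

E[X] = C(13,6)·2^(1−C(6,2)) = 429/4096 ≈ 0.105.


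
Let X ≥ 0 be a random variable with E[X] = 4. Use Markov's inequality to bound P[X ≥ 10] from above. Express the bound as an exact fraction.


μ = E[X] = 4, a = 10.
Markov: P[X ≥ 10] ≤ μ/a = (4)/10 = 2/5.
Numerically: ≈ 0.400.
(Since a = 10 > μ = 4.000, the bound 2/5 is < 1 and informative.)

P[X ≥ 10] ≤ 2/5 ≈ 0.400.


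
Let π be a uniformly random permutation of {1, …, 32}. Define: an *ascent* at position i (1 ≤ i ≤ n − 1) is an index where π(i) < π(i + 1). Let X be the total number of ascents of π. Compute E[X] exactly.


Write X = Σ X_I over i = 1, …, 31, with X_I the indicator of one ascent.
There are 31 indicators.
For each fixed i, the pair (π(i), π(i+1)) is a uniformly random ordered pair of distinct values from {1, …, 32}; by symmetry P[π(i) < π(i+1)] = 1/2.
By linearity: E[X] = 31 · (1/2) = (32 − 1) · (1/2) = 31/2 ≈ 15.5000.

E[X] = 31/2 = 15.5000.


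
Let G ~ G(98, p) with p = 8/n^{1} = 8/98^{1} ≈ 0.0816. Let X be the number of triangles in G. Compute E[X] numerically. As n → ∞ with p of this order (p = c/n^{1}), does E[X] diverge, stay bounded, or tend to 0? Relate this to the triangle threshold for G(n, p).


Number of potential triangles: C(98, 3) = 152096.
Each occurs with probability p³ ≈ (0.0816)³ ≈ 5.43991e-04.
By linearity: E[X] = C(98, 3)·p³ ≈ 152096 · 5.43991e-04 ≈ 82.739.
Here α = 1, so p = 8/n is exactly at the triangle threshold p ~ 1/n. Asymptotically E[X] → c³/6 = 8³/6 = 256/3 ≈ 85.333, a bounded constant. In this regime the triangle count is asymptotically Poisson(c³/6).

E[X] ≈ 82.739; in regime p = Θ(1/n^{1}) E[X] stays bounded (at the triangle threshold p ~ 1/n).


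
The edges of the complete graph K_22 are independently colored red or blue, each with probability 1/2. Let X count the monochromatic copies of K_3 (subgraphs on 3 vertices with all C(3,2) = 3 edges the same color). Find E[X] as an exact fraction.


Let X = Σ_S X_S over the C(22, 3) = 1540 subsets S of size 3, where X_S = 1 if the K_3 on S is monochromatic.
For a fixed S, the K_3 on S has C(3, 2) = 3 edges. P[all 3 edges red] = (1/2)^3, and likewise for blue, so P[monochromatic] = 2·(1/2)^3 = 2^{1 − 3} = 1/4.
By linearity of expectation: E[X] = C(22, 3) · 2^{1 − 3} = 1540 · 1/4 = 385.
Numerically: E[X] ≈ 385.000.

E[X] = C(22,3)·2^(1−C(3,2)) = 385 ≈ 385.000.


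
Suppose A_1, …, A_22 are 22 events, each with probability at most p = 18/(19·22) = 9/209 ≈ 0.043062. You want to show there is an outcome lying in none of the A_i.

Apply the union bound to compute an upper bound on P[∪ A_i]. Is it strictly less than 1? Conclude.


Union bound: P[∪_{i=1}^{22} A_i] ≤ Σ_i P[A_i] ≤ 22·p = 22·(9/209) = 18/19.
Numerically: 18/19 ≈ 0.947368.
Is 18/19 < 1? YES.
Since P[∪ A_i] ≤ 18/19 < 1, the complement has P[∩ A_i^c] ≥ 1 − 18/19 = 1/19 > 0, so some outcome avoids every A_i.

22·p = 18/19 ≈ 0.947368; existence CERTIFIED by the union bound.


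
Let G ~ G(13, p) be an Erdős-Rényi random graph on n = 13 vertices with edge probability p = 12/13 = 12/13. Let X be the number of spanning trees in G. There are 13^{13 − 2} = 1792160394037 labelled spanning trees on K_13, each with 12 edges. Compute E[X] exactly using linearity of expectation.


K_13 has 13^{13 − 2} = 1792160394037 labelled spanning trees.
For each such spanning tree H, let X_H = 1 if all 12 edges of H are present in G. Then P[X_H = 1] = p^{12} = (12/13)^{12} = 8916100448256/23298085122481.
Summing the indicators: E[X] = Σ_H E[X_H] = 1792160394037 · p^{12} = 1792160394037 · 8916100448256/23298085122481 = 8916100448256/13.
Numerically: E[X] ≈ 6.86e+11.

E[X] = 1792160394037 · (12/13)^{12} = 8916100448256/13 ≈ 6.86e+11.


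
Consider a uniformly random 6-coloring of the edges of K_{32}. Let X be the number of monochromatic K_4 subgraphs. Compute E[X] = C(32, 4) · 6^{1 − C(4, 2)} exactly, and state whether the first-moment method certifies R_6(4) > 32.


E[X] = C(32, 4) · 6^{1 − 6} = 35960 · 6^{−5} = 35960/7776.
As a reduced fraction: E[X] = 4495/972 ≈ 4.6245.
Is E[X] < 1? NO.
Since E[X] ≥ 1, the first-moment bound is inconclusive at n = 32; it does NOT by itself certify R_6(4) > 32.

E[X] = 4495/972 ≈ 4.6245; E[X] ≥ 1; first-moment method inconclusive here.


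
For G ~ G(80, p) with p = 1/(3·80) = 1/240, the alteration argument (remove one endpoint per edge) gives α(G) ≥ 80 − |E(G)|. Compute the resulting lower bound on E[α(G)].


E[|E(G)|] = C(80, 2)·p = 3160 · (1/240) = 79/6.
E[α(G)] ≥ n − E[|E(G)|] = 80 − 79/6 = 401/6.
Numerically: ≈ 66.833.
(This is only a lower bound; the true E[α(G)] may be larger.)

E[α(G)] ≥ 401/6 ≈ 66.833.


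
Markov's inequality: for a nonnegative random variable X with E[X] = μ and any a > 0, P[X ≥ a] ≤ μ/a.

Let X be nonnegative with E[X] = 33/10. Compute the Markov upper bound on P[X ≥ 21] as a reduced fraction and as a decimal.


μ = E[X] = 33/10, a = 21.
Markov: P[X ≥ 21] ≤ μ/a = (33/10)/21 = 11/70.
Numerically: ≈ 0.1571.
(Since a = 21 > μ = 3.3000, the bound 11/70 is < 1 and informative.)

P[X ≥ 21] ≤ 11/70 ≈ 0.1571.


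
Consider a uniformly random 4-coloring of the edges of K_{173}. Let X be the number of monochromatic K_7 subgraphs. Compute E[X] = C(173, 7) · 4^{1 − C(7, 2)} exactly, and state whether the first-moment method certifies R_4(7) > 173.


E[X] = C(173, 7) · 4^{1 − 21} = 813769676772 · 4^{−20} = 813769676772/1099511627776.
As a reduced fraction: E[X] = 203442419193/274877906944 ≈ 0.7401192.
Is E[X] < 1? YES.
Since E[X] < 1, there exists a 4-coloring of K_{173} with no monochromatic K_7; hence R_4(7) > 173.

E[X] = 203442419193/274877906944 ≈ 0.7401192; E[X] < 1, so R_4(7) > 173.


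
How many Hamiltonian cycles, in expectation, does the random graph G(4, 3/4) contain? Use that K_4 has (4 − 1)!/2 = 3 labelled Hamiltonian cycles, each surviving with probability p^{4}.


K_4 has (4 − 1)!/2 = 3 labelled Hamiltonian cycles.
For each such Hamiltonian cycle H, let X_H = 1 if all 4 edges of H are present in G. Then P[X_H = 1] = p^{4} = (3/4)^{4} = 81/256.
Summing the indicators: E[X] = Σ_H E[X_H] = 3 · p^{4} = 3 · 81/256 = 243/256.
Numerically: E[X] ≈ 0.949219.

E[X] = 3 · (3/4)^{4} = 243/256 ≈ 0.949219.


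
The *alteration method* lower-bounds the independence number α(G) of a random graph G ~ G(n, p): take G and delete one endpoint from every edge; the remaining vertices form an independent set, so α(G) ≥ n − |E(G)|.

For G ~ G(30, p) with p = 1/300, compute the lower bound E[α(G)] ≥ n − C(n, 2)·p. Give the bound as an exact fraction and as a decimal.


E[|E(G)|] = C(30, 2)·p = 435 · (1/300) = 29/20.
E[α(G)] ≥ n − E[|E(G)|] = 30 − 29/20 = 571/20.
Numerically: ≈ 28.55000.
(This is only a lower bound; the true E[α(G)] may be larger.)

E[α(G)] ≥ 571/20 ≈ 28.55000.


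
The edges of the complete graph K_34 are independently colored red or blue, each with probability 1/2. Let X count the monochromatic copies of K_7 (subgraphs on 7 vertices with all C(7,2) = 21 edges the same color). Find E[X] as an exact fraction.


Let X = Σ_S X_S over the C(34, 7) = 5379616 subsets S of size 7, where X_S = 1 if the K_7 on S is monochromatic.
For a fixed S, the K_7 on S has C(7, 2) = 21 edges. P[all 21 edges red] = (1/2)^21, and likewise for blue, so P[monochromatic] = 2·(1/2)^21 = 2^{1 − 21} = 1/1048576.
By linearity of expectation: E[X] = C(34, 7) · 2^{1 − 21} = 5379616 · 1/1048576 = 168113/32768.
Numerically: E[X] ≈ 5.1304.

E[X] = C(34,7)·2^(1−C(7,2)) = 168113/32768 ≈ 5.1304.


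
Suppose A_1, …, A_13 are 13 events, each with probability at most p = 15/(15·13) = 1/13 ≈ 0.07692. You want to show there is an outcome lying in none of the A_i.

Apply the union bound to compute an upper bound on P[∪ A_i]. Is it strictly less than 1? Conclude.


Union bound: P[∪_{i=1}^{13} A_i] ≤ Σ_i P[A_i] ≤ 13·p = 13·(1/13) = 1.
Numerically: 1 ≈ 1.00000.
Is 1 < 1? NO.
Since the bound 1 is ≥ 1, the union bound is uninformative here; it does NOT by itself certify existence.

13·p = 1 ≈ 1.00000; existence NOT certified by the union bound.


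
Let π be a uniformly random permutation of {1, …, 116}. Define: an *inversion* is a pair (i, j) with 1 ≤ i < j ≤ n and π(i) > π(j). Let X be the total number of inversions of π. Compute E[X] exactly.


Write X = Σ X_I over the C(116, 2) = 6670 pairs i < j, with X_I the indicator of one inversion.
There are 6670 indicators.
For each fixed pair i < j, the values π(i) and π(j) are two distinct elements of {1, …, 116} in uniformly random order; by symmetry P[π(i) > π(j)] = 1/2.
By linearity: E[X] = 6670 · (1/2) = C(116, 2) · (1/2) = 6670/2 = 3335 ≈ 3335.0000.

E[X] = 3335 = 3335.0000.


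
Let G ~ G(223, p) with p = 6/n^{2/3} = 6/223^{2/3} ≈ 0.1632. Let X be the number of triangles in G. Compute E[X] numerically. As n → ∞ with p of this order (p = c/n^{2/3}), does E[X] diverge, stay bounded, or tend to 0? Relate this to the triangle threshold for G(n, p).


Number of potential triangles: C(223, 3) = 1823471.
Each occurs with probability p³ ≈ (0.1632)³ ≈ 4.343542e-03.
By linearity: E[X] = C(223, 3)·p³ ≈ 1823471 · 4.343542e-03 ≈ 7920.3229.
Since α = 2/3 < 1, p = c/n^{2/3} ≫ 1/n is above the triangle threshold p ~ 1/n. Asymptotically E[X] ~ (c³/6)·n^{3(1−α)} = (6³/6)·n^{1} → ∞; triangles are abundant w.h.p.

E[X] ≈ 7920.3229; in regime p = Θ(1/n^{2/3}) E[X] diverges (above the triangle threshold p ~ 1/n).


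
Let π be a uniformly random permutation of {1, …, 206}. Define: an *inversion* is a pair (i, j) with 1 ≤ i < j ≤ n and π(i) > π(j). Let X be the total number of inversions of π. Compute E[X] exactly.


Write X = Σ X_I over the C(206, 2) = 21115 pairs i < j, with X_I the indicator of one inversion.
There are 21115 indicators.
For each fixed pair i < j, the values π(i) and π(j) are two distinct elements of {1, …, 206} in uniformly random order; by symmetry P[π(i) > π(j)] = 1/2.
By linearity: E[X] = 21115 · (1/2) = C(206, 2) · (1/2) = 21115/2 = 21115/2 ≈ 10557.50000.

E[X] = 21115/2 = 10557.50000.


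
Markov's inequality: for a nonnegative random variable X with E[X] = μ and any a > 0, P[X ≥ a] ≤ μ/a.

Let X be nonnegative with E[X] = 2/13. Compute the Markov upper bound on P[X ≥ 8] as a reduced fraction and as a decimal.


μ = E[X] = 2/13, a = 8.
Markov: P[X ≥ 8] ≤ μ/a = (2/13)/8 = 1/52.
Numerically: ≈ 0.01923.
(Since a = 8 > μ = 0.15385, the bound 1/52 is < 1 and informative.)

P[X ≥ 8] ≤ 1/52 ≈ 0.01923.


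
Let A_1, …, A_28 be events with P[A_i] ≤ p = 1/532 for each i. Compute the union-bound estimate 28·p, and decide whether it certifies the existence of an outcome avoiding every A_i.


Union bound: P[∪_{i=1}^{28} A_i] ≤ Σ_i P[A_i] ≤ 28·p = 28·(1/532) = 1/19.
Numerically: 1/19 ≈ 0.0526.
Is 1/19 < 1? YES.
Since P[∪ A_i] ≤ 1/19 < 1, the complement has P[∩ A_i^c] ≥ 1 − 1/19 = 18/19 > 0, so some outcome avoids every A_i.

28·p = 1/19 ≈ 0.0526; existence CERTIFIED by the union bound.


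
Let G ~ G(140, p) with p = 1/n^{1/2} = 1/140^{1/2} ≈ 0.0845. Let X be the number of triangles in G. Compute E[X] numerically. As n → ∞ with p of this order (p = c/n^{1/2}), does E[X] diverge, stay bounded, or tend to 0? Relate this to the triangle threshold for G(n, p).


Number of potential triangles: C(140, 3) = 447580.
Each occurs with probability p³ ≈ (0.0845)³ ≈ 6.03682e-04.
By linearity: E[X] = C(140, 3)·p³ ≈ 447580 · 6.03682e-04 ≈ 270.196.
Since α = 1/2 < 1, p = c/n^{1/2} ≫ 1/n is above the triangle threshold p ~ 1/n. Asymptotically E[X] ~ (c³/6)·n^{3(1−α)} = (1³/6)·n^{1.5} → ∞; triangles are abundant w.h.p.

E[X] ≈ 270.196; in regime p = Θ(1/n^{1/2}) E[X] diverges (above the triangle threshold p ~ 1/n).


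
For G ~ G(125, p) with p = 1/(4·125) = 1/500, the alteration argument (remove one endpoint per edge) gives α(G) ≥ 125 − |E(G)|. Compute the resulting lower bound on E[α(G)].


E[|E(G)|] = C(125, 2)·p = 7750 · (1/500) = 31/2.
E[α(G)] ≥ n − E[|E(G)|] = 125 − 31/2 = 219/2.
Numerically: ≈ 109.5000.
(This is only a lower bound; the true E[α(G)] may be larger.)

E[α(G)] ≥ 219/2 ≈ 109.5000.


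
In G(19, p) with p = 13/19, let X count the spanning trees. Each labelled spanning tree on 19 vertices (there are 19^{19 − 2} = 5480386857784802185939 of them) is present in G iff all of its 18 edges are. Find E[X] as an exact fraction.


K_19 has 19^{19 − 2} = 5480386857784802185939 labelled spanning trees.
For each such spanning tree H, let X_H = 1 if all 18 edges of H are present in G. Then P[X_H = 1] = p^{18} = (13/19)^{18} = 112455406951957393129/104127350297911241532841.
By linearity: E[X] = Σ_H E[X_H] = 5480386857784802185939 · p^{18} = 5480386857784802185939 · 112455406951957393129/104127350297911241532841 = 112455406951957393129/19.
Numerically: E[X] ≈ 5.9187e+18.

E[X] = 5480386857784802185939 · (13/19)^{18} = 112455406951957393129/19 ≈ 5.9187e+18.


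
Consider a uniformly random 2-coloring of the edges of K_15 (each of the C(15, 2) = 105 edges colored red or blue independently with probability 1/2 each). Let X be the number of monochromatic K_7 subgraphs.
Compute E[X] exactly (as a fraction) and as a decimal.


Let X = Σ_S X_S over the C(15, 7) = 6435 subsets S of size 7, where X_S = 1 if the K_7 on S is monochromatic.
For a fixed S, the K_7 on S has C(7, 2) = 21 edges. P[all 21 edges red] = (1/2)^21, and likewise for blue, so P[monochromatic] = 2·(1/2)^21 = 2^{1 − 21} = 1/1048576.
By linearity: E[X] = C(15, 7) · 2^{1 − 21} = 6435 · 1/1048576 = 6435/1048576.
Numerically: E[X] ≈ 0.006.

E[X] = C(15,7)·2^(1−C(7,2)) = 6435/1048576 ≈ 0.006.


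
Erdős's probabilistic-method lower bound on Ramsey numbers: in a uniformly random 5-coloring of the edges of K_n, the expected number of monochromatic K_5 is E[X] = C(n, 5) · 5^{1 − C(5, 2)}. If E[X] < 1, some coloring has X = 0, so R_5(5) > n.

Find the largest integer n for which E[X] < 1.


We need C(n, 5) · 5^{1 − 10} < 1, i.e. C(n, 5) < 5^{10 − 1} = 1953125.
Check values of n near the boundary:
  n = 45: C(45, 5) = 1221759; 1221759 < 1953125? YES
  n = 46: C(46, 5) = 1370754; 1370754 < 1953125? YES
  n = 47: C(47, 5) = 1533939; 1533939 < 1953125? YES
  n = 48: C(48, 5) = 1712304; 1712304 < 1953125? YES
  n = 49: C(49, 5) = 1906884; 1906884 < 1953125? YES
  n = 50: C(50, 5) = 2118760; 2118760 < 1953125? NO
  n = 51: C(51, 5) = 2349060; 2349060 < 1953125? NO
  n = 52: C(52, 5) = 2598960; 2598960 < 1953125? NO
The largest n with C(n, 5) < 1953125 is n = 49 (where E[X] = 1906884/1953125 ≈ 0.97632). Hence R_5(5) > 49, i.e. R_5(5) ≥ 50.

Largest n = 49; hence R_5(5) > 49.


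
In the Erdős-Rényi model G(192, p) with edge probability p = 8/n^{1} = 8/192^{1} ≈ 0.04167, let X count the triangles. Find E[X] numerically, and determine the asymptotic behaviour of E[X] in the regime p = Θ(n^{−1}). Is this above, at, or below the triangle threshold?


Number of potential triangles: C(192, 3) = 1161280.
Each occurs with probability p³ ≈ (0.04167)³ ≈ 7.233796e-05.
By linearity: E[X] = C(192, 3)·p³ ≈ 1161280 · 7.233796e-05 ≈ 84.0046.
Here α = 1, so p = 8/n is exactly at the triangle threshold p ~ 1/n. Asymptotically E[X] → c³/6 = 8³/6 = 256/3 ≈ 85.3333, a bounded constant. In this regime the triangle count is asymptotically Poisson(c³/6).

E[X] ≈ 84.0046; in regime p = Θ(1/n^{1}) E[X] stays bounded (at the triangle threshold p ~ 1/n).


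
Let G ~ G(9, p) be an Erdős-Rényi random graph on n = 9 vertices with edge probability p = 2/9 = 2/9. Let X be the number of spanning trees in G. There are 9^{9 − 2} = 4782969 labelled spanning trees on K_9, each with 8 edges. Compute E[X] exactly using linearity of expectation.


K_9 has 9^{9 − 2} = 4782969 labelled spanning trees.
For each such spanning tree H, let X_H = 1 if all 8 edges of H are present in G. Then P[X_H = 1] = p^{8} = (2/9)^{8} = 256/43046721.
Summing the indicators: E[X] = Σ_H E[X_H] = 4782969 · p^{8} = 4782969 · 256/43046721 = 256/9.
Numerically: E[X] ≈ 28.44.

E[X] = 4782969 · (2/9)^{8} = 256/9 ≈ 28.44.
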